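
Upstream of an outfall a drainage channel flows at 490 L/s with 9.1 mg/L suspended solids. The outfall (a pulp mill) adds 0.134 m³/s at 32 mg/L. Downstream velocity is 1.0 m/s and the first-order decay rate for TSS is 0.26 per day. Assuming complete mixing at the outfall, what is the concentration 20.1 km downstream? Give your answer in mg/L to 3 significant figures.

490 L/s = 0.49 m³/s.
After complete mixing, C₀ = (0.134·32 + 0.49·9.1) / 0.624 = 14.02 mg/L.
Travel time t = 2.01e+04 m / 1.0 m/s = 2.01e+04 s = 0.2326 d.
C = 14.02·exp(−0.26·0.2326) = 14.02·0.9413 = 13.19 mg/L.

13.2 mg/L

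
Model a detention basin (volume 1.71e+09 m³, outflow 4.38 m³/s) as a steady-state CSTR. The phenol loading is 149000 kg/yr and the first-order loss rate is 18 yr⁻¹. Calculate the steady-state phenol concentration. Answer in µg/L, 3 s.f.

4.82 µg/L

Outflow Q = 4.38 m³/s × 3.156e+07 s/yr = 1.382e+08 m³/yr.
Steady-state CSTR mass balance: W = Q·C + k·V·C, so C = W/(Q + kV).
Q + kV = 1.382e+08 + 18·1.71e+09 = 3.092e+10 m³/yr.
C = 149000/3.092e+10 = 4.819e-06 kg/m³ = 0.004819 mg/L = 4.819 µg/L.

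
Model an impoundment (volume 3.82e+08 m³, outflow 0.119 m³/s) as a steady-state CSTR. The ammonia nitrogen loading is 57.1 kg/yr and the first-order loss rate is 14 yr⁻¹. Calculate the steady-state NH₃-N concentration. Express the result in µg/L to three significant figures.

Outflow Q = 0.119 m³/s × 3.156e+07 s/yr = 3.755e+06 m³/yr.
Steady-state CSTR mass balance: W = Q·C + k·V·C, so C = W/(Q + kV).
Q + kV = 3.755e+06 + 14·3.82e+08 = 5.352e+09 m³/yr.
C = 57.1/5.352e+09 = 1.067e-08 kg/m³ = 1.067e-05 mg/L = 0.01067 µg/L.

0.0107 µg/L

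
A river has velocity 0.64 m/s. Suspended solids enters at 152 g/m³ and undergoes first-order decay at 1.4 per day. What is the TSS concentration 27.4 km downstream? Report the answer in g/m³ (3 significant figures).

76.0 g/m³

Travel time t = 27.4 km / 0.64 m/s = 2.74e+04/0.64 = 4.281e+04 s = 0.4955 d.
First-order decay: C = 152·exp(−1.4·0.4955) = 152·0.4997 = 75.96 g/m³.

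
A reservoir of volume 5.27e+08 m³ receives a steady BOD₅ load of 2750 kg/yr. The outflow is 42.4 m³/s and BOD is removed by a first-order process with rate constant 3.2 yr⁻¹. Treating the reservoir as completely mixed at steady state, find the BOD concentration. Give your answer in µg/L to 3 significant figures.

0.909 µg/L

Outflow Q = 42.4 m³/s × 3.156e+07 s/yr = 1.338e+09 m³/yr.
Steady-state CSTR mass balance: W = Q·C + k·V·C, so C = W/(Q + kV).
Q + kV = 1.338e+09 + 3.2·5.27e+08 = 3.024e+09 m³/yr.
C = 2750/3.024e+09 = 9.093e-07 kg/m³ = 0.0009093 mg/L = 0.9093 µg/L.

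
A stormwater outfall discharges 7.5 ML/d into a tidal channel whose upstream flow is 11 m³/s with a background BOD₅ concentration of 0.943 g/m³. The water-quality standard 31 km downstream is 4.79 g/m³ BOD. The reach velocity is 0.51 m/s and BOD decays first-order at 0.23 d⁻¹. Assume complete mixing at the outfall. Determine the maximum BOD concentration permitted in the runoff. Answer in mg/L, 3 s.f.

600 mg/L

7.5 ML/d = 0.08681 m³/s.
Travel time to the compliance point: t = 3.1e+04/0.51 = 6.078e+04 s = 0.7035 d; decay factor exp(−0.23·0.7035) = 0.8506.
So the concentration just after mixing may be at most 4.79/0.8506 = 5.631 mg/L.
Mass balance: 5.631·11.09 = 0.08681·Cₑ + 11·0.943.
Cₑ = (62.43 − 10.37) / 0.08681 = 599.7 mg/L.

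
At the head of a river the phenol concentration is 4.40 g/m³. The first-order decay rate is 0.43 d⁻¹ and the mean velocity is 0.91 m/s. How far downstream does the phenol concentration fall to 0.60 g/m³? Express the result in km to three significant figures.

From C = C₀·e^(−kt), t = ln(C₀/C)/k = ln(4.40/0.60)/0.43 = 1.992/0.43 = 4.634 d.
Distance = v·t = 0.91 m/s × 4.003e+05 s = 3.643e+05 m = 364.3 km.

364 km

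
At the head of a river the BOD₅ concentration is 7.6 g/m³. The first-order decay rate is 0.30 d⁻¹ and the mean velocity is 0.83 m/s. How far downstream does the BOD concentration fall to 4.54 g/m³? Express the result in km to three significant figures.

123 km

From C = C₀·e^(−kt), t = ln(C₀/C)/k = ln(7.6/4.54)/0.30 = 0.5152/0.30 = 1.717 d.
Distance = v·t = 0.83 m/s × 1.484e+05 s = 1.232e+05 m = 123.2 km.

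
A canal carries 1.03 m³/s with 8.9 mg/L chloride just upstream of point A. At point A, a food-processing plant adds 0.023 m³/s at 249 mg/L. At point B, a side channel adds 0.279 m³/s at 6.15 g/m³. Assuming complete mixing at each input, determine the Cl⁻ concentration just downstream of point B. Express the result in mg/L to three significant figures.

12.5 mg/L

After input A: C = (1.03·8.9 + 0.023·249) / 1.053 = 14.14 mg/L.
After input B: C = (1.053·14.14 + 0.279·6.15) / 1.332 = 12.47 mg/L.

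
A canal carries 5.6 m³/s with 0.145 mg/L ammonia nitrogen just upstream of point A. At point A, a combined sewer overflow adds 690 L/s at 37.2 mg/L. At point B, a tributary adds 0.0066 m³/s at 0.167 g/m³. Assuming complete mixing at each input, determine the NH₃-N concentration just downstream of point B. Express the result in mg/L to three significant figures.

4.21 mg/L

690 L/s = 0.69 m³/s.
After input A: C = (5.6·0.145 + 0.69·37.2) / 6.29 = 4.21 mg/L.
After input B: C = (6.29·4.21 + 0.0066·0.167) / 6.297 = 4.206 mg/L.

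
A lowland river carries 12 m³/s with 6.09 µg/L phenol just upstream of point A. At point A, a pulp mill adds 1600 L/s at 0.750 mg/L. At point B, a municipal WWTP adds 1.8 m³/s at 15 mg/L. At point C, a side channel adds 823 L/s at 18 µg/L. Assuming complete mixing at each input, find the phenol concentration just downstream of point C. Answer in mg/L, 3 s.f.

6.09 µg/L = 0.00609 mg/L.
1600 L/s = 1.6 m³/s.
After input A: C = (12·0.00609 + 1.6·0.75) / 13.6 = 0.09361 mg/L.
After input B: C = (13.6·0.09361 + 1.8·15) / 15.4 = 1.836 mg/L.
823 L/s = 0.823 m³/s.
18 µg/L = 0.018 mg/L.
After input C: C = (15.4·1.836 + 0.823·0.018) / 16.22 = 1.744 mg/L.

1.74 mg/L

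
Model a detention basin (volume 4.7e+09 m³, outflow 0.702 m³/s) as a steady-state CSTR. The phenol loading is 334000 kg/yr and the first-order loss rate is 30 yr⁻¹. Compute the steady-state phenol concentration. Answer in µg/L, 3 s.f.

Outflow Q = 0.702 m³/s × 3.156e+07 s/yr = 2.215e+07 m³/yr.
Steady-state CSTR mass balance: W = Q·C + k·V·C, so C = W/(Q + kV).
Q + kV = 2.215e+07 + 30·4.7e+09 = 1.41e+11 m³/yr.
C = 334000/1.41e+11 = 2.368e-06 kg/m³ = 0.002368 mg/L = 2.368 µg/L.

2.37 µg/L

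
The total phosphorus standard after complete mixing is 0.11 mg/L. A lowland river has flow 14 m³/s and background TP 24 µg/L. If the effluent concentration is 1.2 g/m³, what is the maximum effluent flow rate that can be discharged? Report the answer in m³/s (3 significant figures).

1.10 m³/s

24 µg/L = 0.024 mg/L.
Mass balance at complete mixing: C_std·(Q_w + Q_r) = Q_w·C_e + Q_r·C_b.
Rearranging, Q_w = Q_r·(C_std − C_b)/(C_e − C_std) = 14·(0.11 − 0.024) / (1.2 − 0.11) = 1.105 m³/s.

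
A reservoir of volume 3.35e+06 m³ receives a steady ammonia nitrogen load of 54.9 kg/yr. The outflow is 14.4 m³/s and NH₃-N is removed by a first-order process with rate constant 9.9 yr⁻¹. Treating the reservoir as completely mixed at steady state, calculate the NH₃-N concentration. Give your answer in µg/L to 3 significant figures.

0.113 µg/L

Outflow Q = 14.4 m³/s × 3.156e+07 s/yr = 4.544e+08 m³/yr.
Steady-state CSTR mass balance: W = Q·C + k·V·C, so C = W/(Q + kV).
Q + kV = 4.544e+08 + 9.9·3.35e+06 = 4.876e+08 m³/yr.
C = 54.9/4.876e+08 = 1.126e-07 kg/m³ = 0.0001126 mg/L = 0.1126 µg/L.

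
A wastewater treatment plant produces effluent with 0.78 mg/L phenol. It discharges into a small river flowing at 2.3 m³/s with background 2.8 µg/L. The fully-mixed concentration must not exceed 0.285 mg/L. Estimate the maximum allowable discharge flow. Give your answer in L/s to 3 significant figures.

1310 L/s

2.8 µg/L = 0.0028 mg/L.
Mass balance at complete mixing: C_std·(Q_w + Q_r) = Q_w·C_e + Q_r·C_b.
Rearranging, Q_w = Q_r·(C_std − C_b)/(C_e − C_std) = 2.3·(0.285 − 0.0028) / (0.78 − 0.285) = 1.311 m³/s.
= 1311 L/s.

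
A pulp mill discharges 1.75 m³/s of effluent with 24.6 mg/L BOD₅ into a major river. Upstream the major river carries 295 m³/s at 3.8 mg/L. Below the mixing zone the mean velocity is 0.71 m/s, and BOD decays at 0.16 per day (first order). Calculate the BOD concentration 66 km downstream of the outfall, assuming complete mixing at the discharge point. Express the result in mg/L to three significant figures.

3.30 mg/L

After complete mixing, C₀ = (1.75·24.6 + 295·3.8) / 296.8 = 3.923 mg/L.
Travel time t = 6.6e+04 m / 0.71 m/s = 9.296e+04 s = 1.076 d.
C = 3.923·exp(−0.16·1.076) = 3.923·0.8419 = 3.302 mg/L.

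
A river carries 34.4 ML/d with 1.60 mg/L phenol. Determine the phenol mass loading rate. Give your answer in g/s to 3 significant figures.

34.4 ML/d = 0.3981 m³/s.
Mass flux = Q·C = 0.3981 m³/s × 1.6 g/m³ = 0.637 g/s.

0.637 g/s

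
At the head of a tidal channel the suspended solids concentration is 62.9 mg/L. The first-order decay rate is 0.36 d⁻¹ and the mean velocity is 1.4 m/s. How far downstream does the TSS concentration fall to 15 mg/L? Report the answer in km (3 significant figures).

482 km

From C = C₀·e^(−kt), t = ln(C₀/C)/k = ln(62.9/15)/0.36 = 1.433/0.36 = 3.982 d.
Distance = v·t = 1.4 m/s × 3.44e+05 s = 4.817e+05 m = 481.7 km.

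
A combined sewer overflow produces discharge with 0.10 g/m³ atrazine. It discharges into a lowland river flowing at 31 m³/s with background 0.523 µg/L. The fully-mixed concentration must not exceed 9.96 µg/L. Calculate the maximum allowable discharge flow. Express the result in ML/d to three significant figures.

281 ML/d

0.523 µg/L = 0.000523 mg/L.
9.96 µg/L = 0.00996 mg/L.
Mass balance at complete mixing: C_std·(Q_w + Q_r) = Q_w·C_e + Q_r·C_b.
Rearranging, Q_w = Q_r·(C_std − C_b)/(C_e − C_std) = 31·(0.00996 − 0.000523) / (0.1 − 0.00996) = 3.249 m³/s.
= 280.7 ML/d.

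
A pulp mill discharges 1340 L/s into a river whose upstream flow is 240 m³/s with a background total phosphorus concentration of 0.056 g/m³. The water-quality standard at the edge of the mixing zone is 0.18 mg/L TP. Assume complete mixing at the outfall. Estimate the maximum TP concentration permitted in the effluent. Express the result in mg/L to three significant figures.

22.4 mg/L

1340 L/s = 1.34 m³/s.
Mass balance: 0.18·241.3 = 1.34·Cₑ + 240·0.056.
Cₑ = (43.44 − 13.44) / 1.34 = 22.39 mg/L.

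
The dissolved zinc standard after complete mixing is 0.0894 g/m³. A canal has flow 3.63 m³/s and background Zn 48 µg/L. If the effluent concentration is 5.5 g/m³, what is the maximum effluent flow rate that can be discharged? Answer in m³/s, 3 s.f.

0.0278 m³/s

48 µg/L = 0.048 mg/L.
Mass balance at complete mixing: C_std·(Q_w + Q_r) = Q_w·C_e + Q_r·C_b.
Rearranging, Q_w = Q_r·(C_std − C_b)/(C_e − C_std) = 3.63·(0.0894 − 0.048) / (5.5 − 0.0894) = 0.02778 m³/s.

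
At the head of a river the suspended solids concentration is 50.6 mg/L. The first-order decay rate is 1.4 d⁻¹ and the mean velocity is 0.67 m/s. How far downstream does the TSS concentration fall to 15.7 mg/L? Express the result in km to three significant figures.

48.4 km

From C = C₀·e^(−kt), t = ln(C₀/C)/k = ln(50.6/15.7)/1.4 = 1.17/1.4 = 0.8359 d.
Distance = v·t = 0.67 m/s × 7.222e+04 s = 4.839e+04 m = 48.39 km.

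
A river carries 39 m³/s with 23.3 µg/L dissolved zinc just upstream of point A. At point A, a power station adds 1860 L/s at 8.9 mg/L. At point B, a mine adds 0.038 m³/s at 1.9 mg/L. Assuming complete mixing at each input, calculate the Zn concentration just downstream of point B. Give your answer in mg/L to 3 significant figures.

0.429 mg/L

23.3 µg/L = 0.0233 mg/L.
1860 L/s = 1.86 m³/s.
After input A: C = (39·0.0233 + 1.86·8.9) / 40.86 = 0.4274 mg/L.
After input B: C = (40.86·0.4274 + 0.038·1.9) / 40.9 = 0.4287 mg/L.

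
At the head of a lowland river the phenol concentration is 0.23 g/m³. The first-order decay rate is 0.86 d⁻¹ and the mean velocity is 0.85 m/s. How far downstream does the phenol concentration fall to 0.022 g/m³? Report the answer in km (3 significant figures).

From C = C₀·e^(−kt), t = ln(C₀/C)/k = ln(0.23/0.022)/0.86 = 2.347/0.86 = 2.729 d.
Distance = v·t = 0.85 m/s × 2.358e+05 s = 2.004e+05 m = 200.4 km.

200 km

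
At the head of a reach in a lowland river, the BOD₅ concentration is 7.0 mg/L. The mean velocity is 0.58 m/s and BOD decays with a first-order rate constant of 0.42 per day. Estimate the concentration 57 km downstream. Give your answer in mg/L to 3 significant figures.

Travel time t = 57 km / 0.58 m/s = 5.7e+04/0.58 = 9.828e+04 s = 1.137 d.
First-order decay: C = 7.0·exp(−0.42·1.137) = 7.0·0.6202 = 4.341 mg/L.

4.34 mg/L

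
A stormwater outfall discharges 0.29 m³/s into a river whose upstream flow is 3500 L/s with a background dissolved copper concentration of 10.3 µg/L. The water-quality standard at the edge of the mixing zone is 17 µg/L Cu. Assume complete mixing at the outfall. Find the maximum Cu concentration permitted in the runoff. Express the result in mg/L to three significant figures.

0.0979 mg/L

3500 L/s = 3.5 m³/s.
10.3 µg/L = 0.0103 mg/L.
17 µg/L = 0.017 mg/L.
Mass balance: 0.017·3.79 = 0.29·Cₑ + 3.5·0.0103.
Cₑ = (0.06443 − 0.03605) / 0.29 = 0.09786 mg/L.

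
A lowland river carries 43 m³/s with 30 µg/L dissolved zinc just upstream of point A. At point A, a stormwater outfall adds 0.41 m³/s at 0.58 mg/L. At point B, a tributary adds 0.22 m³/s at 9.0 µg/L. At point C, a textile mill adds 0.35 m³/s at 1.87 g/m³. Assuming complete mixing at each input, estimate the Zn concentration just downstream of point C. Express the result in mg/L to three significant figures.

0.0497 mg/L

30 µg/L = 0.03 mg/L.
After input A: C = (43·0.03 + 0.41·0.58) / 43.41 = 0.03519 mg/L.
9.0 µg/L = 0.009 mg/L.
After input B: C = (43.41·0.03519 + 0.22·0.009) / 43.63 = 0.03506 mg/L.
After input C: C = (43.63·0.03506 + 0.35·1.87) / 43.98 = 0.04967 mg/L.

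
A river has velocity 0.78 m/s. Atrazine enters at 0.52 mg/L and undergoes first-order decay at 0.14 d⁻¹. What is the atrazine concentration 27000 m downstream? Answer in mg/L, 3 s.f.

0.492 mg/L

Travel time t = 27000 m / 0.78 m/s = 2.7e+04/0.78 = 3.462e+04 s = 0.4006 d.
First-order decay: C = 0.52·exp(−0.14·0.4006) = 0.52·0.9455 = 0.4916 mg/L.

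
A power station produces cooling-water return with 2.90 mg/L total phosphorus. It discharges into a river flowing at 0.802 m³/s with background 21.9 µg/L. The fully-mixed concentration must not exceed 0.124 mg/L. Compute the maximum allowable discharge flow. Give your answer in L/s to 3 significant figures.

29.5 L/s

21.9 µg/L = 0.0219 mg/L.
Mass balance at complete mixing: C_std·(Q_w + Q_r) = Q_w·C_e + Q_r·C_b.
Rearranging, Q_w = Q_r·(C_std − C_b)/(C_e − C_std) = 0.802·(0.124 − 0.0219) / (2.9 − 0.124) = 0.0295 m³/s.
= 29.5 L/s.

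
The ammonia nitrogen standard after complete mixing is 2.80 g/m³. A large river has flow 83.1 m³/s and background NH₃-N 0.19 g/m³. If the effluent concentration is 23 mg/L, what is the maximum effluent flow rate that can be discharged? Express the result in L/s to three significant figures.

10700 L/s

Mass balance at complete mixing: C_std·(Q_w + Q_r) = Q_w·C_e + Q_r·C_b.
Rearranging, Q_w = Q_r·(C_std − C_b)/(C_e − C_std) = 83.1·(2.8 − 0.19) / (23 − 2.8) = 10.74 m³/s.
= 1.074e+04 L/s.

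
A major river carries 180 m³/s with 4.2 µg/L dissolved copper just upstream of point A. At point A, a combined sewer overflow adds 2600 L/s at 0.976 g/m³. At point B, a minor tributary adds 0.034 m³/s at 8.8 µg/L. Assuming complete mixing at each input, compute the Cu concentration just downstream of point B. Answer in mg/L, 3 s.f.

4.2 µg/L = 0.0042 mg/L.
2600 L/s = 2.6 m³/s.
After input A: C = (180·0.0042 + 2.6·0.976) / 182.6 = 0.01804 mg/L.
8.8 µg/L = 0.0088 mg/L.
After input B: C = (182.6·0.01804 + 0.034·0.0088) / 182.6 = 0.01804 mg/L.

0.0180 mg/L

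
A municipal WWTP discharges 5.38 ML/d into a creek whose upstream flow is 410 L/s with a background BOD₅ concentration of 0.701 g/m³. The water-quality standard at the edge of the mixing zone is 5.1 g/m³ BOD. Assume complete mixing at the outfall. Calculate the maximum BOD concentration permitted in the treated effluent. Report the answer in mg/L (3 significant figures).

5.38 ML/d = 0.06227 m³/s.
410 L/s = 0.41 m³/s.
Mass balance: 5.1·0.4723 = 0.06227·Cₑ + 0.41·0.701.
Cₑ = (2.409 − 0.2874) / 0.06227 = 34.06 mg/L.

34.1 mg/L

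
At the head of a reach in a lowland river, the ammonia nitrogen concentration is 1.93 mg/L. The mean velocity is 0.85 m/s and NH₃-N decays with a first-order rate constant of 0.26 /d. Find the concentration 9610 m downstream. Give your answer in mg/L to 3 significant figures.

Travel time t = 9610 m / 0.85 m/s = 9610/0.85 = 1.131e+04 s = 0.1309 d.
First-order decay: C = 1.93·exp(−0.26·0.1309) = 1.93·0.9665 = 1.865 mg/L.

1.87 mg/L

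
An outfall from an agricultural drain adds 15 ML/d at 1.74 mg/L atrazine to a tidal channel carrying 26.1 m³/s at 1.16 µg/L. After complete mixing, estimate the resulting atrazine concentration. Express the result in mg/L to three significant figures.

15 ML/d = 0.1736 m³/s.
1.16 µg/L = 0.00116 mg/L.
Conservation of mass across the mixing zone: C = (0.1736·1.74 + 26.1·0.00116) / (0.1736 + 26.1) = 0.3324/26.27 = 0.01265 mg/L.

0.0126 mg/L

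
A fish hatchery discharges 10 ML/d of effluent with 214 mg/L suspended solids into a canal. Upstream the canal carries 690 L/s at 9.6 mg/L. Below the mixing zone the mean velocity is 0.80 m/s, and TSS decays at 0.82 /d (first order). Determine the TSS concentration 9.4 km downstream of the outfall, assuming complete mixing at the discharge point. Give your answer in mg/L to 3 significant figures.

34.8 mg/L

10 ML/d = 0.1157 m³/s.
690 L/s = 0.69 m³/s.
After complete mixing, C₀ = (0.1157·214 + 0.69·9.6) / 0.8057 = 38.96 mg/L.
Travel time t = 9400 m / 0.80 m/s = 1.175e+04 s = 0.136 d.
C = 38.96·exp(−0.82·0.136) = 38.96·0.8945 = 34.85 mg/L.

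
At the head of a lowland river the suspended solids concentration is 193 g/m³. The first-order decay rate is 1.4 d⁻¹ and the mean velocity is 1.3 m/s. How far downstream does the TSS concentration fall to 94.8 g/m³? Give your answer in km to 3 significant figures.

57.0 km

From C = C₀·e^(−kt), t = ln(C₀/C)/k = ln(193/94.8)/1.4 = 0.7109/1.4 = 0.5078 d.
Distance = v·t = 1.3 m/s × 4.387e+04 s = 5.704e+04 m = 57.04 km.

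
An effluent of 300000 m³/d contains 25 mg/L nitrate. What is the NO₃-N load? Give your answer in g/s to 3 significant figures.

86.8 g/s

300000 m³/d = 3.472 m³/s.
Mass flux = Q·C = 3.472 m³/s × 25 g/m³ = 86.81 g/s.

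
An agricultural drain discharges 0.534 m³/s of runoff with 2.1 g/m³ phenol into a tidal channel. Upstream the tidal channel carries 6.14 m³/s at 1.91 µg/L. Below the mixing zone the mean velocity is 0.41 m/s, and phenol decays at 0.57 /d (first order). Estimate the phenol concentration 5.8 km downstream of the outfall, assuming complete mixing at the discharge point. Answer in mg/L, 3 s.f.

0.155 mg/L

1.91 µg/L = 0.00191 mg/L.
After complete mixing, C₀ = (0.534·2.1 + 6.14·0.00191) / 6.674 = 0.1698 mg/L.
Travel time t = 5800 m / 0.41 m/s = 1.415e+04 s = 0.1637 d.
C = 0.1698·exp(−0.57·0.1637) = 0.1698·0.9109 = 0.1547 mg/L.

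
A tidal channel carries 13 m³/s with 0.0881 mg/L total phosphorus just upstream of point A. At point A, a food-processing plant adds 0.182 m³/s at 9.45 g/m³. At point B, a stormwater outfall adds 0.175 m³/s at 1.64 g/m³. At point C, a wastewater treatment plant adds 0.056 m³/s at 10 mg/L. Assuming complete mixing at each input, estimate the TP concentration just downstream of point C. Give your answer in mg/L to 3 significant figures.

After input A: C = (13·0.0881 + 0.182·9.45) / 13.18 = 0.2174 mg/L.
After input B: C = (13.18·0.2174 + 0.175·1.64) / 13.36 = 0.236 mg/L.
After input C: C = (13.36·0.236 + 0.056·10) / 13.41 = 0.2768 mg/L.

0.277 mg/L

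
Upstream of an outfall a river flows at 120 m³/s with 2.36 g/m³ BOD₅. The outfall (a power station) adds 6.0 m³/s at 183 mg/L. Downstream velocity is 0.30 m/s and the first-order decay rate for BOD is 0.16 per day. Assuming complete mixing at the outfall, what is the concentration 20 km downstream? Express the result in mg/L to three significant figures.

9.69 mg/L

After complete mixing, C₀ = (6·183 + 120·2.36) / 126 = 10.96 mg/L.
Travel time t = 2e+04 m / 0.30 m/s = 6.667e+04 s = 0.7716 d.
C = 10.96·exp(−0.16·0.7716) = 10.96·0.8839 = 9.689 mg/L.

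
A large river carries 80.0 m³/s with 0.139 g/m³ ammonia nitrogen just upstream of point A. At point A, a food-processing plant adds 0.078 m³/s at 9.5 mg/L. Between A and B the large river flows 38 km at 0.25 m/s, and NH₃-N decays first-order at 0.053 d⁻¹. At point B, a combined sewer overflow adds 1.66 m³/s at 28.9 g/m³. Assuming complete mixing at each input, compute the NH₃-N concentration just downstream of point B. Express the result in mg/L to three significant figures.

0.719 mg/L

After input A: C = (80·0.139 + 0.078·9.5) / 80.08 = 0.1481 mg/L.
Over the 38 km reach to input B (t = 1.52e+05 s = 1.759 d), decay gives C = 0.1481·exp(−0.053·1.759) = 0.1349 mg/L.
After input B: C = (80.08·0.1349 + 1.66·28.9) / 81.74 = 0.7191 mg/L.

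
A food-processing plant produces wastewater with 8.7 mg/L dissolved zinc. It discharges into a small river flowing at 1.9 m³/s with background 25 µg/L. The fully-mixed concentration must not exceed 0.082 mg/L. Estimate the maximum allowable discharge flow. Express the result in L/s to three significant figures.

25 µg/L = 0.025 mg/L.
Mass balance at complete mixing: C_std·(Q_w + Q_r) = Q_w·C_e + Q_r·C_b.
Rearranging, Q_w = Q_r·(C_std − C_b)/(C_e − C_std) = 1.9·(0.082 − 0.025) / (8.7 − 0.082) = 0.01257 m³/s.
= 12.57 L/s.

12.6 L/s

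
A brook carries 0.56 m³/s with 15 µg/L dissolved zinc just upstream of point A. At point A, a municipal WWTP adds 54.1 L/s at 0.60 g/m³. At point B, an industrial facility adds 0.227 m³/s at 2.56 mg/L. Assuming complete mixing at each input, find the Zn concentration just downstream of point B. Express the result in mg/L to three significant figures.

0.739 mg/L

15 µg/L = 0.015 mg/L.
54.1 L/s = 0.0541 m³/s.
After input A: C = (0.56·0.015 + 0.0541·0.6) / 0.6141 = 0.06654 mg/L.
After input B: C = (0.6141·0.06654 + 0.227·2.56) / 0.8411 = 0.7395 mg/L.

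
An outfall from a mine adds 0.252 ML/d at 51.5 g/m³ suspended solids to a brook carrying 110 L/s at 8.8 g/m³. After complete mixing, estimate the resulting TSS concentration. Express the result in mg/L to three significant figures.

9.90 mg/L

0.252 ML/d = 0.002917 m³/s.
110 L/s = 0.11 m³/s.
Conservation of mass across the mixing zone: C = (0.002917·51.5 + 0.11·8.8) / (0.002917 + 0.11) = 1.118/0.1129 = 9.903 mg/L.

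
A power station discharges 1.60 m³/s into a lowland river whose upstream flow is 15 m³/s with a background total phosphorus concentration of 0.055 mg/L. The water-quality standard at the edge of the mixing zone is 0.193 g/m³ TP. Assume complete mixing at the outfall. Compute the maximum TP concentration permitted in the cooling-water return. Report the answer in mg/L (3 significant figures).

1.49 mg/L

Mass balance: 0.193·16.6 = 1.6·Cₑ + 15·0.055.
Cₑ = (3.204 − 0.825) / 1.6 = 1.487 mg/L.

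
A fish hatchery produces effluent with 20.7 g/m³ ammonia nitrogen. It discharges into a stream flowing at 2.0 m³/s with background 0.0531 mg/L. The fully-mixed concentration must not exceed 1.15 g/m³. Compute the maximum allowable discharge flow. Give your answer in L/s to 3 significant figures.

112 L/s

Mass balance at complete mixing: C_std·(Q_w + Q_r) = Q_w·C_e + Q_r·C_b.
Rearranging, Q_w = Q_r·(C_std − C_b)/(C_e − C_std) = 2.0·(1.15 − 0.0531) / (20.7 − 1.15) = 0.1122 m³/s.
= 112.2 L/s.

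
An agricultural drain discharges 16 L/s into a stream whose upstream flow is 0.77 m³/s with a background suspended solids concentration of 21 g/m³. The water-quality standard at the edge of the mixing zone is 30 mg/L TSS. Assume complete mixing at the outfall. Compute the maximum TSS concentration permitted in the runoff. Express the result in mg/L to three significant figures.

16 L/s = 0.016 m³/s.
Mass balance: 30·0.786 = 0.016·Cₑ + 0.77·21.
Cₑ = (23.58 − 16.17) / 0.016 = 463.1 mg/L.

463 mg/L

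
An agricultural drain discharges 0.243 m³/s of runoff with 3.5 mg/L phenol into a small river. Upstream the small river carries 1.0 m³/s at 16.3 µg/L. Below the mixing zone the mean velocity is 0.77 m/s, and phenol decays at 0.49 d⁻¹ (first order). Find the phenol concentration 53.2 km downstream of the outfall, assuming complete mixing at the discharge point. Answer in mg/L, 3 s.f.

0.471 mg/L

16.3 µg/L = 0.0163 mg/L.
After complete mixing, C₀ = (0.243·3.5 + 1·0.0163) / 1.243 = 0.6973 mg/L.
Travel time t = 5.32e+04 m / 0.77 m/s = 6.909e+04 s = 0.7997 d.
C = 0.6973·exp(−0.49·0.7997) = 0.6973·0.6758 = 0.4713 mg/L.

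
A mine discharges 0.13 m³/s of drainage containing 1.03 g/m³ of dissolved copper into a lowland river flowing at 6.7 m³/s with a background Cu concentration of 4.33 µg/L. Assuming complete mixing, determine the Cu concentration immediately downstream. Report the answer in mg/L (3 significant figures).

0.0239 mg/L

4.33 µg/L = 0.00433 mg/L.
By mass balance at complete mixing, C = (0.13·1.03 + 6.7·0.00433) / (0.13 + 6.7) = 0.1629/6.83 = 0.02385 mg/L.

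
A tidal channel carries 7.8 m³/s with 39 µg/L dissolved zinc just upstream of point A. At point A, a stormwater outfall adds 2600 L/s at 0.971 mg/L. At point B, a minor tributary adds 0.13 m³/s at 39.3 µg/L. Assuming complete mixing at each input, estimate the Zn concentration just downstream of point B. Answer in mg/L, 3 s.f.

0.269 mg/L

39 µg/L = 0.039 mg/L.
2600 L/s = 2.6 m³/s.
After input A: C = (7.8·0.039 + 2.6·0.971) / 10.4 = 0.272 mg/L.
39.3 µg/L = 0.0393 mg/L.
After input B: C = (10.4·0.272 + 0.13·0.0393) / 10.53 = 0.2691 mg/L.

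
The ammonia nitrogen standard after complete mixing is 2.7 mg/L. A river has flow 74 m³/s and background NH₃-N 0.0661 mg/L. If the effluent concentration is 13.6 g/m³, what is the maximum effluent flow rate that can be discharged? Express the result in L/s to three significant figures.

Mass balance at complete mixing: C_std·(Q_w + Q_r) = Q_w·C_e + Q_r·C_b.
Rearranging, Q_w = Q_r·(C_std − C_b)/(C_e − C_std) = 74·(2.7 − 0.0661) / (13.6 − 2.7) = 17.88 m³/s.
= 1.788e+04 L/s.

17900 L/s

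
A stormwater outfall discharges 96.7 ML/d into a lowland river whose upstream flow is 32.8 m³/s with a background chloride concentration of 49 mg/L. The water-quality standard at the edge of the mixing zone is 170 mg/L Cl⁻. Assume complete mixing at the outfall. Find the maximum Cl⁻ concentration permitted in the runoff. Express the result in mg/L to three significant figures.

3720 mg/L

96.7 ML/d = 1.119 m³/s.
Mass balance: 170·33.92 = 1.119·Cₑ + 32.8·49.
Cₑ = (5766 − 1607) / 1.119 = 3716 mg/L.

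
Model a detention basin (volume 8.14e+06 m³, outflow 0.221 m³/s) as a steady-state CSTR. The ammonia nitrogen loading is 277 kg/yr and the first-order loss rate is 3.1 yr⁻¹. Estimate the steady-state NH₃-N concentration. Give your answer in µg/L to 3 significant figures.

8.60 µg/L

Outflow Q = 0.221 m³/s × 3.156e+07 s/yr = 6.974e+06 m³/yr.
Steady-state CSTR mass balance: W = Q·C + k·V·C, so C = W/(Q + kV).
Q + kV = 6.974e+06 + 3.1·8.14e+06 = 3.221e+07 m³/yr.
C = 277/3.221e+07 = 8.6e-06 kg/m³ = 0.0086 mg/L = 8.6 µg/L.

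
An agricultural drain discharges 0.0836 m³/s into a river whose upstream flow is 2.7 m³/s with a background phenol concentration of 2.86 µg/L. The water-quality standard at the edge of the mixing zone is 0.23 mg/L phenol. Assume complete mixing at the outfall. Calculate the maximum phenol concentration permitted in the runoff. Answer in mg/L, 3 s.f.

2.86 µg/L = 0.00286 mg/L.
Mass balance: 0.23·2.784 = 0.0836·Cₑ + 2.7·0.00286.
Cₑ = (0.6402 − 0.007722) / 0.0836 = 7.566 mg/L.

7.57 mg/L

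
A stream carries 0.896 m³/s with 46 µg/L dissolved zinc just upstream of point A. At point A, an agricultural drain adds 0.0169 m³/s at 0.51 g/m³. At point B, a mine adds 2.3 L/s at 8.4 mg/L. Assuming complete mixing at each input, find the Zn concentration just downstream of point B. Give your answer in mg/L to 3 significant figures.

46 µg/L = 0.046 mg/L.
After input A: C = (0.896·0.046 + 0.0169·0.51) / 0.9129 = 0.05459 mg/L.
2.3 L/s = 0.0023 m³/s.
After input B: C = (0.9129·0.05459 + 0.0023·8.4) / 0.9152 = 0.07556 mg/L.

0.0756 mg/L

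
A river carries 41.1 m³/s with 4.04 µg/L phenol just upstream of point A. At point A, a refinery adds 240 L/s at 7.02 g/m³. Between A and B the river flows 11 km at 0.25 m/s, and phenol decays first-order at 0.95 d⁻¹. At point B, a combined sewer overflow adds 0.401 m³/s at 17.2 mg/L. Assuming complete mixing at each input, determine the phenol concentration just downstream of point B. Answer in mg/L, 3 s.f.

0.193 mg/L

4.04 µg/L = 0.00404 mg/L.
240 L/s = 0.24 m³/s.
After input A: C = (41.1·0.00404 + 0.24·7.02) / 41.34 = 0.04477 mg/L.
Over the 11 km reach to input B (t = 4.4e+04 s = 0.5093 d), decay gives C = 0.04477·exp(−0.95·0.5093) = 0.0276 mg/L.
After input B: C = (41.34·0.0276 + 0.401·17.2) / 41.74 = 0.1926 mg/L.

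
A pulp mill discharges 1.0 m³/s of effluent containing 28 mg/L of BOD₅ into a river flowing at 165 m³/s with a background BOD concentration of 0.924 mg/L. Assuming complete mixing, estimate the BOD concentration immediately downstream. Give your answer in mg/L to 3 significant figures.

1.09 mg/L

Flow-weighted mixing gives C = (1·28 + 165·0.924) / (1 + 165) = 180.5/166 = 1.087 mg/L.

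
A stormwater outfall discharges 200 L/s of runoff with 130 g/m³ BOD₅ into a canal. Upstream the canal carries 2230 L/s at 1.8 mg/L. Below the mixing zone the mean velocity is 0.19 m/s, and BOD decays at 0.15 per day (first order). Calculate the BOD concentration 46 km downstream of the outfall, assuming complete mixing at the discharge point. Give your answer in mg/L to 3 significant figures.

8.11 mg/L

200 L/s = 0.2 m³/s.
2230 L/s = 2.23 m³/s.
After complete mixing, C₀ = (0.2·130 + 2.23·1.8) / 2.43 = 12.35 mg/L.
Travel time t = 4.6e+04 m / 0.19 m/s = 2.421e+05 s = 2.802 d.
C = 12.35·exp(−0.15·2.802) = 12.35·0.6568 = 8.113 mg/L.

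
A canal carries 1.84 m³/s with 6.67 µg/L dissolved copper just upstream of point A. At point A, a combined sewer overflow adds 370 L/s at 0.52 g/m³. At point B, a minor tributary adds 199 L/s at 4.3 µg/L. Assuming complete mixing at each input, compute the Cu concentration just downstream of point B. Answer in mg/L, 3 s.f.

6.67 µg/L = 0.00667 mg/L.
370 L/s = 0.37 m³/s.
After input A: C = (1.84·0.00667 + 0.37·0.52) / 2.21 = 0.09261 mg/L.
199 L/s = 0.199 m³/s.
4.3 µg/L = 0.0043 mg/L.
After input B: C = (2.21·0.09261 + 0.199·0.0043) / 2.409 = 0.08532 mg/L.

0.0853 mg/L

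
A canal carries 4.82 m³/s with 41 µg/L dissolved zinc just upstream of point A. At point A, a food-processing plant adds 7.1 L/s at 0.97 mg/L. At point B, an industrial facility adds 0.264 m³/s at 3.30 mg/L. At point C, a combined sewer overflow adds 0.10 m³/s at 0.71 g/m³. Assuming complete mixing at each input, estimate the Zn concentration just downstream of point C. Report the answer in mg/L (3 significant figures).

41 µg/L = 0.041 mg/L.
7.1 L/s = 0.0071 m³/s.
After input A: C = (4.82·0.041 + 0.0071·0.97) / 4.827 = 0.04237 mg/L.
After input B: C = (4.827·0.04237 + 0.264·3.3) / 5.091 = 0.2113 mg/L.
After input C: C = (5.091·0.2113 + 0.1·0.71) / 5.191 = 0.2209 mg/L.

0.221 mg/L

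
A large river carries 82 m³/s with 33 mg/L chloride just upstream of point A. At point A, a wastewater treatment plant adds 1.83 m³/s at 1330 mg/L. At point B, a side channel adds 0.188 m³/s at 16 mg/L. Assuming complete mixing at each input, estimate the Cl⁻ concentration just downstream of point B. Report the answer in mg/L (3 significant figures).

After input A: C = (82·33 + 1.83·1330) / 83.83 = 61.31 mg/L.
After input B: C = (83.83·61.31 + 0.188·16) / 84.02 = 61.21 mg/L.

61.2 mg/L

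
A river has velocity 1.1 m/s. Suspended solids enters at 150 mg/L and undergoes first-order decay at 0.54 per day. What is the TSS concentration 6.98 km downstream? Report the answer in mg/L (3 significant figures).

Travel time t = 6.98 km / 1.1 m/s = 6980/1.1 = 6345 s = 0.07344 d.
First-order decay: C = 150·exp(−0.54·0.07344) = 150·0.9611 = 144.2 mg/L.

144 mg/L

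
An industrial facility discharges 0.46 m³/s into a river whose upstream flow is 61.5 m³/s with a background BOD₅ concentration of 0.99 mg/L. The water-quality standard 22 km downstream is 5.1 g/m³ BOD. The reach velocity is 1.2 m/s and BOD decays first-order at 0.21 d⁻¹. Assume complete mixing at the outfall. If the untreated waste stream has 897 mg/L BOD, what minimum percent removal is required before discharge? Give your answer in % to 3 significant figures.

34.7 %

Travel time to the compliance point: t = 2.2e+04/1.2 = 1.833e+04 s = 0.2122 d; decay factor exp(−0.21·0.2122) = 0.9564.
So the concentration just after mixing may be at most 5.1/0.9564 = 5.332 mg/L.
Mass balance: 5.332·61.96 = 0.46·Cₑ + 61.5·0.99.
Cₑ = (330.4 − 60.88) / 0.46 = 585.9 mg/L.
Required removal = 1 − 585.9/897 = 34.68 %.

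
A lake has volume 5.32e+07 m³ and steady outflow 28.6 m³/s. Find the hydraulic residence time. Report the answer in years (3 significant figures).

0.0589 yr

Q = 28.6 m³/s × 3.156e+07 s/yr = 9.025e+08 m³/yr.
Hydraulic residence time τ = V/Q = 5.32e+07/9.025e+08 = 0.05894 yr.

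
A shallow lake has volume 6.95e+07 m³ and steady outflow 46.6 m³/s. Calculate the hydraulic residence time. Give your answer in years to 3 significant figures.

Q = 46.6 m³/s × 3.156e+07 s/yr = 1.471e+09 m³/yr.
Hydraulic residence time τ = V/Q = 6.95e+07/1.471e+09 = 0.04726 yr.

0.0473 yr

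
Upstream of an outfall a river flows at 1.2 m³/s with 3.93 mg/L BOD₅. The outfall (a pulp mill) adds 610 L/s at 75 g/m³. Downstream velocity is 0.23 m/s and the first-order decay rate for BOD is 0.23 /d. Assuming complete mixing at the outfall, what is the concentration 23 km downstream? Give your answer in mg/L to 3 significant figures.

21.4 mg/L

610 L/s = 0.61 m³/s.
After complete mixing, C₀ = (0.61·75 + 1.2·3.93) / 1.81 = 27.88 mg/L.
Travel time t = 2.3e+04 m / 0.23 m/s = 1e+05 s = 1.157 d.
C = 27.88·exp(−0.23·1.157) = 27.88·0.7663 = 21.37 mg/L.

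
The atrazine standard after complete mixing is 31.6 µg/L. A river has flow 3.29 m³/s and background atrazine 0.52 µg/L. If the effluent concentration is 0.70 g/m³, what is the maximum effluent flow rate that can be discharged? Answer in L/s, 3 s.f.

0.52 µg/L = 0.00052 mg/L.
31.6 µg/L = 0.0316 mg/L.
Mass balance at complete mixing: C_std·(Q_w + Q_r) = Q_w·C_e + Q_r·C_b.
Rearranging, Q_w = Q_r·(C_std − C_b)/(C_e − C_std) = 3.29·(0.0316 − 0.00052) / (0.7 − 0.0316) = 0.153 m³/s.
= 153 L/s.

153 L/s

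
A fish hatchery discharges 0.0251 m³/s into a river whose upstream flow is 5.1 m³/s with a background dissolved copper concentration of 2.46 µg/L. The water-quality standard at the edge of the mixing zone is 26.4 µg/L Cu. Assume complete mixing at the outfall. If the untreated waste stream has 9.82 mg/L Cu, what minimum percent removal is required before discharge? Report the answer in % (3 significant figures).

50.2 %

2.46 µg/L = 0.00246 mg/L.
26.4 µg/L = 0.0264 mg/L.
Mass balance: 0.0264·5.125 = 0.0251·Cₑ + 5.1·0.00246.
Cₑ = (0.1353 − 0.01255) / 0.0251 = 4.891 mg/L.
Required removal = 1 − 4.891/9.82 = 50.2 %.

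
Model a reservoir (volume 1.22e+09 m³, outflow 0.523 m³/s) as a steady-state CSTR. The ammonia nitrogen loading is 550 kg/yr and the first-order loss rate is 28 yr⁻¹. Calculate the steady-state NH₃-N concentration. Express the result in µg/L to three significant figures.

Outflow Q = 0.523 m³/s × 3.156e+07 s/yr = 1.65e+07 m³/yr.
Steady-state CSTR mass balance: W = Q·C + k·V·C, so C = W/(Q + kV).
Q + kV = 1.65e+07 + 28·1.22e+09 = 3.418e+10 m³/yr.
C = 550/3.418e+10 = 1.609e-08 kg/m³ = 1.609e-05 mg/L = 0.01609 µg/L.

0.0161 µg/L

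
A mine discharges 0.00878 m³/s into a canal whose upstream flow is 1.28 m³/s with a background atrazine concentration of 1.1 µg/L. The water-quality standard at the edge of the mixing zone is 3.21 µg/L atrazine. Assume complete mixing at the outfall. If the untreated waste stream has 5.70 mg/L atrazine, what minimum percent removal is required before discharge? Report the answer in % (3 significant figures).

94.5 %

1.1 µg/L = 0.0011 mg/L.
3.21 µg/L = 0.00321 mg/L.
Mass balance: 0.00321·1.289 = 0.00878·Cₑ + 1.28·0.0011.
Cₑ = (0.004137 − 0.001408) / 0.00878 = 0.3108 mg/L.
Required removal = 1 − 0.3108/5.70 = 94.55 %.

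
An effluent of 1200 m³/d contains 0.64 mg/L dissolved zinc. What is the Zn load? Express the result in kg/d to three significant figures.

0.768 kg/d

1200 m³/d = 0.01389 m³/s.
Mass flux = Q·C = 0.01389 m³/s × 0.64 g/m³ = 0.008889 g/s.
= 0.008889 g/s × 86.4 = 0.768 kg/d.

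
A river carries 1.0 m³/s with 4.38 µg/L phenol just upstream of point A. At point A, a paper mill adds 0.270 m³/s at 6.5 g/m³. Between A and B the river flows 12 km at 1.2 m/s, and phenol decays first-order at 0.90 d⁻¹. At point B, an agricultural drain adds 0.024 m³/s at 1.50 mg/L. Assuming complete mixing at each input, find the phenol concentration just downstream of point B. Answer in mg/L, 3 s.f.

1.25 mg/L

4.38 µg/L = 0.00438 mg/L.
After input A: C = (1·0.00438 + 0.27·6.5) / 1.27 = 1.385 mg/L.
Over the 12 km reach to input B (t = 1e+04 s = 0.1157 d), decay gives C = 1.385·exp(−0.90·0.1157) = 1.248 mg/L.
After input B: C = (1.27·1.248 + 0.024·1.5) / 1.294 = 1.253 mg/L.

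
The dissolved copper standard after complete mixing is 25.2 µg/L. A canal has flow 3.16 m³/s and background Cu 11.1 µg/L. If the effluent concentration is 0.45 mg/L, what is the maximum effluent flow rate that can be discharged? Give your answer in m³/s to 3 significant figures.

11.1 µg/L = 0.0111 mg/L.
25.2 µg/L = 0.0252 mg/L.
Mass balance at complete mixing: C_std·(Q_w + Q_r) = Q_w·C_e + Q_r·C_b.
Rearranging, Q_w = Q_r·(C_std − C_b)/(C_e − C_std) = 3.16·(0.0252 − 0.0111) / (0.45 − 0.0252) = 0.1049 m³/s.

0.105 m³/s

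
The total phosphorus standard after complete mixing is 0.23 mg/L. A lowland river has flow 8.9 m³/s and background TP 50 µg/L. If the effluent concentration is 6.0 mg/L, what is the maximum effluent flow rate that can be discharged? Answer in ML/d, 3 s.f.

24.0 ML/d

50 µg/L = 0.05 mg/L.
Mass balance at complete mixing: C_std·(Q_w + Q_r) = Q_w·C_e + Q_r·C_b.
Rearranging, Q_w = Q_r·(C_std − C_b)/(C_e − C_std) = 8.9·(0.23 − 0.05) / (6 − 0.23) = 0.2776 m³/s.
= 23.99 ML/d.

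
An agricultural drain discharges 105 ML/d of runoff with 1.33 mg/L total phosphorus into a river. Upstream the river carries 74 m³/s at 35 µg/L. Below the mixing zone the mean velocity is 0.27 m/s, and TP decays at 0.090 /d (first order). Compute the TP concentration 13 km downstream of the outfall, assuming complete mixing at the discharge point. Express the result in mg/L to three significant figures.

105 ML/d = 1.215 m³/s.
35 µg/L = 0.035 mg/L.
After complete mixing, C₀ = (1.215·1.33 + 74·0.035) / 75.22 = 0.05592 mg/L.
Travel time t = 1.3e+04 m / 0.27 m/s = 4.815e+04 s = 0.5573 d.
C = 0.05592·exp(−0.090·0.5573) = 0.05592·0.9511 = 0.05319 mg/L.

0.0532 mg/L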